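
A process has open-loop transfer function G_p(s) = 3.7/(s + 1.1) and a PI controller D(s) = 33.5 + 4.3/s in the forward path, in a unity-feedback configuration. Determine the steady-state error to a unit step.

0

The open loop D(s)G_p(s) has a pole at the origin (type 1), so the static position error constant is infinite and e_ss = 1/(1+∞) = 0.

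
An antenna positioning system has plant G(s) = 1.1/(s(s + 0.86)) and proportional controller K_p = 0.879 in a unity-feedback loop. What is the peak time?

T_p = 3.55 s

From 1 + K_pG(s) = 0: s² + 0.86s + 0.9669 = 0 ⇒ ω_n = 0.9833, ζ = 0.4373.
Damped frequency ω_d = ω_n√(1−ζ²) = 0.8843 rad/s, so peak time T_p = π/ω_d = 3.55 s.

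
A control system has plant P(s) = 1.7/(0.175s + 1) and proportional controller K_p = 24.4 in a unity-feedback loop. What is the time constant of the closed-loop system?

Closed loop: T(s) = K_p·P/(1+K_p·P) = 41.48/(0.175s + 1 + 41.48), with pole at s = −(1 + 41.48)/0.175 = −242.7.
Closed-loop time constant τ = 1/242.7 = 0.00412 s.

τ = 0.00412 s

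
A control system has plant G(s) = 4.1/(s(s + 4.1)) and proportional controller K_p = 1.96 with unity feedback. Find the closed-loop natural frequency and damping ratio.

The closed-loop denominator is s(s+4.1) + 1.96·4.1 = s² + 4.1s + 8.036.
Matching s² + 2ζω_n s + ω_n²: ω_n = √8.036 = 2.835 rad/s and 2ζω_n = 4.1, so ζ = 4.1/(2·2.835) = 0.723.

ω_n = 2.83 rad/s, ζ = 0.723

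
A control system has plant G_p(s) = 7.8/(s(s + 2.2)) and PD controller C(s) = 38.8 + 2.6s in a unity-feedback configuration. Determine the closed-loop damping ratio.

Forward path: (38.8 + 2.6s)·7.8/(s(s+2.2)). The closed-loop characteristic equation is s² + (2.2 + 7.8·2.6)s + 7.8·38.8 = 0.
That is s² + 22.48s + 302.6 = 0, so ω_n = 17.4 rad/s and ζ = 22.48/(2·17.4) = 0.6461.

ζ = 0.646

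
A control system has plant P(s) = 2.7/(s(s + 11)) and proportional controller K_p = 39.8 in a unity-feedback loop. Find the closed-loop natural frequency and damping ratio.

1 + K_p·P(s) = 0 gives s² + 11s + 107.5 = 0.
So ω_n² = 107.5 ⇒ ω_n = 10.37 rad/s, and ζ = 11/(2ω_n) = 0.531.

ω_n = 10.4 rad/s, ζ = 0.531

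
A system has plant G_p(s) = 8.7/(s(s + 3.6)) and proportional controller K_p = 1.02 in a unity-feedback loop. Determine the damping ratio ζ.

ζ = 0.604

The closed-loop denominator is s(s+3.6) + 1.02·8.7 = s² + 3.6s + 8.874.
So ω_n² = 8.874 ⇒ ω_n = 2.979 rad/s, and ζ = 3.6/(2ω_n) = 0.604.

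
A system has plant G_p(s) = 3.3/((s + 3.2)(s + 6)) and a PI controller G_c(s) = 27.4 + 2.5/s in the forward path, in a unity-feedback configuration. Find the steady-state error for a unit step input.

0

The open loop G_c(s)G_p(s) has a pole at the origin (type 1), so the static position error constant is infinite and e_ss = 1/(1+∞) = 0.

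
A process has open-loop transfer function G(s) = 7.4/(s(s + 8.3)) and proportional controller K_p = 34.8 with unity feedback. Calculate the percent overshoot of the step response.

43.1%

Closed-loop characteristic equation: s² + 8.3s + 257.5 = 0, so ω_n = 16.05 rad/s and ζ = 8.3/(2·16.05) = 0.2586.
%OS = 100·exp(−πζ/√(1−ζ²)) = 100·exp(−π·0.2586/√0.9331) = 43.1%.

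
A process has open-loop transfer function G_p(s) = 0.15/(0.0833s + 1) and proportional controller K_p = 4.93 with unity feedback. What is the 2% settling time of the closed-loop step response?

T_s ≈ 0.192 s

Closed loop: T(s) = K_p·G_p/(1+K_p·G_p) = 0.7395/(0.0833s + 1 + 0.7395), with pole at s = −(1 + 0.7395)/0.0833 = −20.88.
τ = 1/20.88 = 0.04789 s, so 2% settling time ≈ 4τ = 0.192 s.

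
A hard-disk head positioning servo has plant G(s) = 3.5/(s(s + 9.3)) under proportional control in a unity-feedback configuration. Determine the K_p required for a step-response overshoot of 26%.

K_p = 39.8

From %OS = 100·exp(−πζ/√(1−ζ²)) = 26%, ζ = −ln(0.26)/√(π²+ln²(0.26)) = 0.3941.
Characteristic equation s² + 9.3s + 3.5K_p = 0 gives ζ = 9.3/(2√(3.5K_p)).
Setting ζ = 0.3941: √(3.5K_p) = 9.3/(2·0.3941) = 11.8, so K_p = 139.2/3.5 = 39.8.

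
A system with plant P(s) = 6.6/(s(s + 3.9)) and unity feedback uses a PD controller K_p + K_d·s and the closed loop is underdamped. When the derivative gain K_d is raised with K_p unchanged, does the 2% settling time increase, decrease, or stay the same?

decrease

Characteristic equation s² + (3.9 + 6.6K_d)s + 6.6K_p = 0: raising K_d increases ζω_n = (3.9+6.6K_d)/2 while the loop stays underdamped, so T_s ≈ 4/(ζω_n) decreases.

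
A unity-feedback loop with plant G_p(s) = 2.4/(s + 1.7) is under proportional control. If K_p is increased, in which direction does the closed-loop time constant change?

decrease

The closed-loop bandwidth 1.7+K_p·2.4 grows with K_p, so τ shrinks.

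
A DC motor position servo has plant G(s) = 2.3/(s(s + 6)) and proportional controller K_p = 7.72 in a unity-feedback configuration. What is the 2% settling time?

T_s ≈ 1.33 s

From 1 + K_pG(s) = 0: s² + 6s + 17.76 = 0 ⇒ ω_n = 4.214, ζ = 0.7119.
2% settling time T_s ≈ 4/(ζω_n) = 4/3 = 1.33 s.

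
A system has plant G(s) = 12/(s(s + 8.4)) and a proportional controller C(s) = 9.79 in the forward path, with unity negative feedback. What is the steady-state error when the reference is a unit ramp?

The loop has one pole at the origin (type 1). Velocity error constant K_v = lim_{s→0} s·C(s)G(s) = 9.79·12/8.4 = 13.99.
Steady-state error to a unit ramp: e_ss = 1/K_v = 0.0715.

0.0715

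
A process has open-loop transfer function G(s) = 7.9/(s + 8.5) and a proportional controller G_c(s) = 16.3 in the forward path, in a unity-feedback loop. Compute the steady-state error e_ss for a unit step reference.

The loop is type 0. Static position error constant K_pos = G_c(0)·G(0) = 16.3·0.9294 = 15.15.
Steady-state error to a unit step: e_ss = 1/(1+K_pos) = 1/16.15 = 0.0619.

0.0619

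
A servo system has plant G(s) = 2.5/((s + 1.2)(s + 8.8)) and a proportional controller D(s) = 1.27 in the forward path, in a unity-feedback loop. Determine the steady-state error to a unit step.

The loop is type 0. Static position error constant K_pos = D(0)·G(0) = 1.27·0.2367 = 0.3007.
Steady-state error to a unit step: e_ss = 1/(1+K_pos) = 1/1.301 = 0.769.

0.769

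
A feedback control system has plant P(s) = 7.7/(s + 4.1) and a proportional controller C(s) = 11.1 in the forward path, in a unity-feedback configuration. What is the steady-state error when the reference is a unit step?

The loop is type 0. Static position error constant K_pos = C(0)·P(0) = 11.1·1.878 = 20.85.
Steady-state error to a unit step: e_ss = 1/(1+K_pos) = 1/21.85 = 0.0458.

0.0458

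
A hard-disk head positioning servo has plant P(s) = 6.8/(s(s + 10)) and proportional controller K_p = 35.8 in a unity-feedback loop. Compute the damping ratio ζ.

ζ = 0.32

With unity feedback the closed-loop characteristic equation is s² + 10s + 35.8·6.8 = s² + 10s + 243.4 = 0.
So ω_n² = 243.4 ⇒ ω_n = 15.6 rad/s, and ζ = 10/(2ω_n) = 0.32.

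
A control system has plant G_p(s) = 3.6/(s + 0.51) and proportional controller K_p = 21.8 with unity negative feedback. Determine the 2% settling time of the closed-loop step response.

Closed-loop transfer function: T(s) = K_p·G_p(s)/(1 + K_p·G_p(s)) = 78.48/(s + 0.51 + 78.48) = 78.48/(s + 78.99).
Time constant τ = 1/78.99 = 0.01266 s, so the 2% settling time is about 4τ = 0.0506 s.

T_s ≈ 0.0506 s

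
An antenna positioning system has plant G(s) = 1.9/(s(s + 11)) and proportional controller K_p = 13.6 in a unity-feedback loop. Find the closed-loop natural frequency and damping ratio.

ω_n = 5.08 rad/s, ζ = 1.08

With unity feedback the closed-loop characteristic equation is s² + 11s + 13.6·1.9 = s² + 11s + 25.84 = 0.
Matching s² + 2ζω_n s + ω_n²: ω_n = √25.84 = 5.083 rad/s and 2ζω_n = 11, so ζ = 11/(2·5.083) = 1.08.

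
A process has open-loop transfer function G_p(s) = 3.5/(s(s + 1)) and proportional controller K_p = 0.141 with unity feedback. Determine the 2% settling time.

T_s ≈ 8 s

Closed-loop characteristic equation: s² + 1s + 0.4935 = 0, so ω_n = 0.7025 rad/s and ζ = 1/(2·0.7025) = 0.7117.
2% settling time T_s ≈ 4/(ζω_n) = 4/0.5 = 8 s.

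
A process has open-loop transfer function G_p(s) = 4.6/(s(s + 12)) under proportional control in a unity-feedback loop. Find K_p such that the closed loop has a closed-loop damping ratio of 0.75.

K_p = 13.9

Closed-loop characteristic equation: s² + 12s + K_p·4.6 = 0.
So ω_n = √(4.6K_p) and 2ζω_n = 12, giving ζ = 12/(2√(4.6K_p)).
Setting ζ = 0.75: √(4.6K_p) = 12/(2·0.75) = 8, so K_p = 64/4.6 = 13.9.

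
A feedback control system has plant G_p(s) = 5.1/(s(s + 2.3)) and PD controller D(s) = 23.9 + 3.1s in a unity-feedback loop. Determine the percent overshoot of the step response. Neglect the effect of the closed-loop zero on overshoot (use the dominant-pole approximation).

Forward path: (23.9 + 3.1s)·5.1/(s(s+2.3)). The closed-loop characteristic equation is s² + (2.3 + 5.1·3.1)s + 5.1·23.9 = 0.
That is s² + 18.11s + 121.9 = 0, so ω_n = 11.04 rad/s and ζ = 18.11/(2·11.04) = 0.8202.
%OS = 100·exp(−πζ/√(1−ζ²)) = 1.11%.

1.11%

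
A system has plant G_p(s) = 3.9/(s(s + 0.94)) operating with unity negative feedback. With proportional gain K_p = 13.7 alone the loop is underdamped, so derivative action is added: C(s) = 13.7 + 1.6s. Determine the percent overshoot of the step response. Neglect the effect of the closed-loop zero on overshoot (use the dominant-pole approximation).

17%

Forward path: (13.7 + 1.6s)·3.9/(s(s+0.94)). The closed-loop characteristic equation is s² + (0.94 + 3.9·1.6)s + 3.9·13.7 = 0.
That is s² + 7.18s + 53.43 = 0, so ω_n = 7.31 rad/s and ζ = 7.18/(2·7.31) = 0.4911.
%OS = 100·exp(−πζ/√(1−ζ²)) = 17%.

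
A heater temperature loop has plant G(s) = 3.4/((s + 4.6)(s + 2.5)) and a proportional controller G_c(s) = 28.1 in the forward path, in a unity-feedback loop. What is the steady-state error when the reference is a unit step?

The loop is type 0. Static position error constant K_pos = G_c(0)·G(0) = 28.1·0.2957 = 8.308.
Steady-state error to a unit step: e_ss = 1/(1+K_pos) = 1/9.308 = 0.107.

0.107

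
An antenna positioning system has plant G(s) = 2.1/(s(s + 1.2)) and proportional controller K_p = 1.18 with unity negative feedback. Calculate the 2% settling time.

Closed-loop characteristic equation: s² + 1.2s + 2.478 = 0, so ω_n = 1.574 rad/s and ζ = 1.2/(2·1.574) = 0.3812.
2% settling time T_s ≈ 4/(ζω_n) = 4/0.6 = 6.67 s.

T_s ≈ 6.67 s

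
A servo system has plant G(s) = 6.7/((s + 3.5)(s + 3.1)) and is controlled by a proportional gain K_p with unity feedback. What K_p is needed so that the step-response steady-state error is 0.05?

K_p = 30.8

For a type-0 loop with proportional control, e_ss = 1/(1 + K_p·G(0)).
G(0) = 0.6175. Require 1/(1 + K_p·0.6175) = 0.05, so 1 + 0.6175·K_p = 20.
K_p = (20 − 1)/0.6175 = 30.8.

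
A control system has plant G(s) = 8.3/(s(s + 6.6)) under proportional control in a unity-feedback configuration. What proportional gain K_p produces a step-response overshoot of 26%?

From %OS = 100·exp(−πζ/√(1−ζ²)) = 26%, ζ = −ln(0.26)/√(π²+ln²(0.26)) = 0.3941.
Characteristic equation s² + 6.6s + 8.3K_p = 0 gives ζ = 6.6/(2√(8.3K_p)).
Setting ζ = 0.3941: √(8.3K_p) = 6.6/(2·0.3941) = 8.374, so K_p = 70.12/8.3 = 8.45.

K_p = 8.45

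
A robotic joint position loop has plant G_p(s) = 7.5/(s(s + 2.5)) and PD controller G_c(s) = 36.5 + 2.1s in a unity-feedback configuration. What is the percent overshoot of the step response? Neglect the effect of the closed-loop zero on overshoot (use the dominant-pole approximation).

12.5%

Forward path: (36.5 + 2.1s)·7.5/(s(s+2.5)). The closed-loop characteristic equation is s² + (2.5 + 7.5·2.1)s + 7.5·36.5 = 0.
That is s² + 18.25s + 273.8 = 0, so ω_n = 16.55 rad/s and ζ = 18.25/(2·16.55) = 0.5515.
%OS = 100·exp(−πζ/√(1−ζ²)) = 12.5%.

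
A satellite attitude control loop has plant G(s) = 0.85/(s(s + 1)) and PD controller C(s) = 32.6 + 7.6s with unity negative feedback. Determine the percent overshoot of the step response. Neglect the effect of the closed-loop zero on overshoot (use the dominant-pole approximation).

4.26%

Forward path: (32.6 + 7.6s)·0.85/(s(s+1)). The closed-loop characteristic equation is s² + (1 + 0.85·7.6)s + 0.85·32.6 = 0.
That is s² + 7.46s + 27.71 = 0, so ω_n = 5.264 rad/s and ζ = 7.46/(2·5.264) = 0.7086.
%OS = 100·exp(−πζ/√(1−ζ²)) = 4.26%.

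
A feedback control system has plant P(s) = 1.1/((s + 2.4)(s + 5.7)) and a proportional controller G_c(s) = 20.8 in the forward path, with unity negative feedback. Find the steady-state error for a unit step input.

0.374

The loop is type 0. Static position error constant K_pos = G_c(0)·P(0) = 20.8·0.08041 = 1.673.
Steady-state error to a unit step: e_ss = 1/(1+K_pos) = 1/2.673 = 0.374.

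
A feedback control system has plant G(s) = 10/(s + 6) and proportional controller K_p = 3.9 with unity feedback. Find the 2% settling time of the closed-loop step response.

Closed-loop transfer function: T(s) = K_p·G(s)/(1 + K_p·G(s)) = 39/(s + 6 + 39) = 39/(s + 45).
Time constant τ = 1/45 = 0.02222 s, so the 2% settling time is about 4τ = 0.0889 s.

T_s ≈ 0.0889 s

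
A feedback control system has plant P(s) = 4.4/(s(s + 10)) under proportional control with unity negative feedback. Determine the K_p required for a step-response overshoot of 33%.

K_p = 51.3

From %OS = 100·exp(−πζ/√(1−ζ²)) = 33%, ζ = −ln(0.33)/√(π²+ln²(0.33)) = 0.3328.
Characteristic equation s² + 10s + 4.4K_p = 0 gives ζ = 10/(2√(4.4K_p)).
Setting ζ = 0.3328: √(4.4K_p) = 10/(2·0.3328) = 15.02, so K_p = 225.7/4.4 = 51.3.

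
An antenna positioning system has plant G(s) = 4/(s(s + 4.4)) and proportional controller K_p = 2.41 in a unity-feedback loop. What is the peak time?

Closed-loop characteristic equation: s² + 4.4s + 9.64 = 0, so ω_n = 3.105 rad/s and ζ = 4.4/(2·3.105) = 0.7086.
Damped frequency ω_d = ω_n√(1−ζ²) = 2.191 rad/s, so peak time T_p = π/ω_d = 1.43 s.

T_p = 1.43 s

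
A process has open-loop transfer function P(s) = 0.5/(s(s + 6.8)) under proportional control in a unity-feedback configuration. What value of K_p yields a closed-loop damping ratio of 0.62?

K_p = 60.1

Closed-loop characteristic equation: s² + 6.8s + K_p·0.5 = 0.
So ω_n = √(0.5K_p) and 2ζω_n = 6.8, giving ζ = 6.8/(2√(0.5K_p)).
Setting ζ = 0.62: √(0.5K_p) = 6.8/(2·0.62) = 5.484, so K_p = 30.07/0.5 = 60.1.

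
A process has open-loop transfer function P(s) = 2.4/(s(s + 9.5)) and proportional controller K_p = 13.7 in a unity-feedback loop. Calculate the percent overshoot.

The closed-loop denominator s² + 9.5s + 32.88 gives ω_n = √32.88 = 5.734 and ζ = 9.5/(2ω_n) = 0.8284.
%OS = 100·exp(−πζ/√(1−ζ²)) = 100·exp(−π·0.8284/√0.3138) = 0.96%.

0.96%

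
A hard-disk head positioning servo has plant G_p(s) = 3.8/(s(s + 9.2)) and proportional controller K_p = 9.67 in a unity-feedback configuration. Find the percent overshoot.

Closed-loop characteristic equation: s² + 9.2s + 36.75 = 0, so ω_n = 6.062 rad/s and ζ = 9.2/(2·6.062) = 0.7588.
%OS = 100·exp(−πζ/√(1−ζ²)) = 100·exp(−π·0.7588/√0.4242) = 2.57%.

2.57%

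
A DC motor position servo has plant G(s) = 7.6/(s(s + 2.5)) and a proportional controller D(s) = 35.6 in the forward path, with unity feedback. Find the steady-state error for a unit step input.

The open loop D(s)G(s) has a pole at the origin (type 1), so the static position error constant is infinite and e_ss = 1/(1+∞) = 0.

0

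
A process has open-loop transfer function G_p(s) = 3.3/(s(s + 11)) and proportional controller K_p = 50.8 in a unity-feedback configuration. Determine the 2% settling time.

Closed-loop characteristic equation: s² + 11s + 167.6 = 0, so ω_n = 12.95 rad/s and ζ = 11/(2·12.95) = 0.4248.
2% settling time T_s ≈ 4/(ζω_n) = 4/5.5 = 0.727 s.

T_s ≈ 0.727 s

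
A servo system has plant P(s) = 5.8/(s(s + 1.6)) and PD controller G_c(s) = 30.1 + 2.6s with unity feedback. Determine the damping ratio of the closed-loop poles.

Forward path: (30.1 + 2.6s)·5.8/(s(s+1.6)). The closed-loop characteristic equation is s² + (1.6 + 5.8·2.6)s + 5.8·30.1 = 0.
That is s² + 16.68s + 174.6 = 0, so ω_n = 13.21 rad/s and ζ = 16.68/(2·13.21) = 0.6312.

ζ = 0.631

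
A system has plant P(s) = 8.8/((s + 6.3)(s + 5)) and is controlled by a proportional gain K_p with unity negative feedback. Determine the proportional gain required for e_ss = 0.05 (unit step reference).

The loop is type 0, so e_ss(step) = 1/(1 + K_pos) with K_pos = K_p·P(0).
P(0) = 0.2794. Require 1/(1 + K_p·0.2794) = 0.05, so 1 + 0.2794·K_p = 20.
K_p = (20 − 1)/0.2794 = 68.

K_p = 68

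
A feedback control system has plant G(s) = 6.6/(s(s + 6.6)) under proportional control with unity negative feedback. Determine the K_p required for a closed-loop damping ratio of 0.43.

Closed-loop characteristic equation: s² + 6.6s + K_p·6.6 = 0.
So ω_n = √(6.6K_p) and 2ζω_n = 6.6, giving ζ = 6.6/(2√(6.6K_p)).
Setting ζ = 0.43: √(6.6K_p) = 6.6/(2·0.43) = 7.674, so K_p = 58.9/6.6 = 8.92.

K_p = 8.92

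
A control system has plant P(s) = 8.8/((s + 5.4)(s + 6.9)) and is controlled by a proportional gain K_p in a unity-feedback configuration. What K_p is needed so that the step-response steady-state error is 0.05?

For a type-0 loop with proportional control, e_ss = 1/(1 + K_p·P(0)).
P(0) = 0.2362. Require 1/(1 + K_p·0.2362) = 0.05, so 1 + 0.2362·K_p = 20.
K_p = (20 − 1)/0.2362 = 80.4.

K_p = 80.4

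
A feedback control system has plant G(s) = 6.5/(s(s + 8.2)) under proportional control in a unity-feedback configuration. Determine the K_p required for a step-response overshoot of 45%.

From %OS = 100·exp(−πζ/√(1−ζ²)) = 45%, ζ = −ln(0.45)/√(π²+ln²(0.45)) = 0.2463.
Characteristic equation s² + 8.2s + 6.5K_p = 0 gives ζ = 8.2/(2√(6.5K_p)).
Setting ζ = 0.2463: √(6.5K_p) = 8.2/(2·0.2463) = 16.64, so K_p = 277/6.5 = 42.6.

K_p = 42.6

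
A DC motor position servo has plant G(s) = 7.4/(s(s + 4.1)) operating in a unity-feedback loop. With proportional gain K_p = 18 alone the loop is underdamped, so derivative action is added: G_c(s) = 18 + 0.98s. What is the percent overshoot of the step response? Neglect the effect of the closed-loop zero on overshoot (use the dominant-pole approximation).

17%

Forward path: (18 + 0.98s)·7.4/(s(s+4.1)). The closed-loop characteristic equation is s² + (4.1 + 7.4·0.98)s + 7.4·18 = 0.
That is s² + 11.35s + 133.2 = 0, so ω_n = 11.54 rad/s and ζ = 11.35/(2·11.54) = 0.4918.
%OS = 100·exp(−πζ/√(1−ζ²)) = 17%.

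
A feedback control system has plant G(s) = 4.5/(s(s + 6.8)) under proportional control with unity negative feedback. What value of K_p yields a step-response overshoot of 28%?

K_p = 18.2

From %OS = 100·exp(−πζ/√(1−ζ²)) = 28%, ζ = −ln(0.28)/√(π²+ln²(0.28)) = 0.3755.
Characteristic equation s² + 6.8s + 4.5K_p = 0 gives ζ = 6.8/(2√(4.5K_p)).
Setting ζ = 0.3755: √(4.5K_p) = 6.8/(2·0.3755) = 9.054, so K_p = 81.97/4.5 = 18.2.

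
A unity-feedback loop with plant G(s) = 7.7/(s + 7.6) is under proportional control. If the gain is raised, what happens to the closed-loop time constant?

decrease

The closed-loop bandwidth 7.6+K_p·7.7 grows with K_p, so τ shrinks.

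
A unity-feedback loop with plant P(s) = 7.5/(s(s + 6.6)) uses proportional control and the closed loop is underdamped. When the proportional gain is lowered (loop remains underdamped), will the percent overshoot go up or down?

decrease

ζ = 6.6/(2√(7.5K_p)) rises as K_p falls; higher damping means less overshoot.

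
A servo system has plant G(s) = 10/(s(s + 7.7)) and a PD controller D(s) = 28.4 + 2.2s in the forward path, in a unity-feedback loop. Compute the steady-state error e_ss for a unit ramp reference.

0.0271

The loop has one pole at the origin (type 1). Velocity error constant K_v = lim_{s→0} s·D(s)G(s) = 28.4·10/7.7 = 36.88.
Steady-state error to a unit ramp: e_ss = 1/K_v = 0.0271.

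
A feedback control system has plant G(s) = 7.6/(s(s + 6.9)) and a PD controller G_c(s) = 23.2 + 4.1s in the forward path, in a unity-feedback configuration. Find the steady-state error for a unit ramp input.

0.0391

The loop has one pole at the origin (type 1). Velocity error constant K_v = lim_{s→0} s·G_c(s)G(s) = 23.2·7.6/6.9 = 25.55.
Steady-state error to a unit ramp: e_ss = 1/K_v = 0.0391.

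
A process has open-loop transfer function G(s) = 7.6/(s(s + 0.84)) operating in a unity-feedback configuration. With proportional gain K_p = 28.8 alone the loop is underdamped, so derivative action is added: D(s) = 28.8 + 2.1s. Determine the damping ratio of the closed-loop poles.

ζ = 0.568

Forward path: (28.8 + 2.1s)·7.6/(s(s+0.84)). The closed-loop characteristic equation is s² + (0.84 + 7.6·2.1)s + 7.6·28.8 = 0.
That is s² + 16.8s + 218.9 = 0, so ω_n = 14.79 rad/s and ζ = 16.8/(2·14.79) = 0.5678.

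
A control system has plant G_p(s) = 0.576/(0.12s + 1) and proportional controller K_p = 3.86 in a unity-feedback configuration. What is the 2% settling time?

Closed loop: T(s) = K_p·G_p/(1+K_p·G_p) = 2.223/(0.12s + 1 + 2.223), with pole at s = −(1 + 2.223)/0.12 = −26.86.
τ = 1/26.86 = 0.03723 s, so 2% settling time ≈ 4τ = 0.149 s.

T_s ≈ 0.149 s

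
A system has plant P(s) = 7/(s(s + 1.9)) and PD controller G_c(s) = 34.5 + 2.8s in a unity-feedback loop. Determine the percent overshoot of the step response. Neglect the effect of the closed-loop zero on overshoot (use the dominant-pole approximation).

4.93%

Forward path: (34.5 + 2.8s)·7/(s(s+1.9)). The closed-loop characteristic equation is s² + (1.9 + 7·2.8)s + 7·34.5 = 0.
That is s² + 21.5s + 241.5 = 0, so ω_n = 15.54 rad/s and ζ = 21.5/(2·15.54) = 0.6918.
%OS = 100·exp(−πζ/√(1−ζ²)) = 4.93%.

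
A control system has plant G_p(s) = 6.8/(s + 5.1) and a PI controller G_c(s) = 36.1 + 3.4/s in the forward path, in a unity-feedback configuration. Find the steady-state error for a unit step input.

The open loop G_c(s)G_p(s) has a pole at the origin (type 1), so the static position error constant is infinite and e_ss = 1/(1+∞) = 0.

0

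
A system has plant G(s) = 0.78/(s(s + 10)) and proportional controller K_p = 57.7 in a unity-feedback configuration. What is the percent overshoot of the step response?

The closed-loop denominator s² + 10s + 45.01 gives ω_n = √45.01 = 6.709 and ζ = 10/(2ω_n) = 0.7453.
%OS = 100·exp(−πζ/√(1−ζ²)) = 100·exp(−π·0.7453/√0.4445) = 2.98%.

2.98%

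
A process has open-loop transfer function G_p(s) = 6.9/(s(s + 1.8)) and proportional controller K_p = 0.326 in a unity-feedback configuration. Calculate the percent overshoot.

9.47%

From 1 + K_pG_p(s) = 0: s² + 1.8s + 2.249 = 0 ⇒ ω_n = 1.5, ζ = 0.6001.
%OS = 100·exp(−πζ/√(1−ζ²)) = 100·exp(−π·0.6001/√0.6399) = 9.47%.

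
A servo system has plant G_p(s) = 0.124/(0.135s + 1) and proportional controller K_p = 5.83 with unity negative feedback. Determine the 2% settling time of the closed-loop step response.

T_s ≈ 0.313 s

Closed loop: T(s) = K_p·G_p/(1+K_p·G_p) = 0.7229/(0.135s + 1 + 0.7229), with pole at s = −(1 + 0.7229)/0.135 = −12.76.
τ = 1/12.76 = 0.07836 s, so 2% settling time ≈ 4τ = 0.313 s.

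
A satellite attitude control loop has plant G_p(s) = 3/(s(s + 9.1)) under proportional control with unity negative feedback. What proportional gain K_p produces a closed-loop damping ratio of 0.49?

K_p = 28.7

Closed-loop characteristic equation: s² + 9.1s + K_p·3 = 0.
So ω_n = √(3K_p) and 2ζω_n = 9.1, giving ζ = 9.1/(2√(3K_p)).
Setting ζ = 0.49: √(3K_p) = 9.1/(2·0.49) = 9.286, so K_p = 86.22/3 = 28.7.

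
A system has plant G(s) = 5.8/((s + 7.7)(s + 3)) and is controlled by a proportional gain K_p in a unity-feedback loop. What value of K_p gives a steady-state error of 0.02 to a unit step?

K_p = 195

The loop is type 0, so e_ss(step) = 1/(1 + K_pos) with K_pos = K_p·G(0).
G(0) = 0.2511. Require 1/(1 + K_p·0.2511) = 0.02, so 1 + 0.2511·K_p = 50.
K_p = (50 − 1)/0.2511 = 195.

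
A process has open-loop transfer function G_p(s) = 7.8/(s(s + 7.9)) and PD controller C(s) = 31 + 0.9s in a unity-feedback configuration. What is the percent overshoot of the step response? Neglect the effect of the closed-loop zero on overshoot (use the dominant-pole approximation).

17.9%

Forward path: (31 + 0.9s)·7.8/(s(s+7.9)). The closed-loop characteristic equation is s² + (7.9 + 7.8·0.9)s + 7.8·31 = 0.
That is s² + 14.92s + 241.8 = 0, so ω_n = 15.55 rad/s and ζ = 14.92/(2·15.55) = 0.4797.
%OS = 100·exp(−πζ/√(1−ζ²)) = 17.9%.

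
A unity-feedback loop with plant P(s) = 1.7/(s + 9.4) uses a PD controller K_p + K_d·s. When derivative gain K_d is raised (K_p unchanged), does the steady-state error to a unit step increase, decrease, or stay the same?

At s = 0 the derivative term contributes nothing: C(0) = K_p regardless of K_d, so K_pos = K_p·P(0) and e_ss are unchanged.

unchanged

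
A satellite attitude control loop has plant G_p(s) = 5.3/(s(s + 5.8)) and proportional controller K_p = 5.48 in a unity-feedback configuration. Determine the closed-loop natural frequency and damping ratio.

ω_n = 5.39 rad/s, ζ = 0.538

1 + K_p·G_p(s) = 0 gives s² + 5.8s + 29.04 = 0.
Matching s² + 2ζω_n s + ω_n²: ω_n = √29.04 = 5.389 rad/s and 2ζω_n = 5.8, so ζ = 5.8/(2·5.389) = 0.538.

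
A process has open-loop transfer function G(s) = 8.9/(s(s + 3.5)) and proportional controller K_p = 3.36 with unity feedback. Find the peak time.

T_p = 0.606 s

From 1 + K_pG(s) = 0: s² + 3.5s + 29.9 = 0 ⇒ ω_n = 5.468, ζ = 0.32.
Damped frequency ω_d = ω_n√(1−ζ²) = 5.181 rad/s, so peak time T_p = π/ω_d = 0.606 s.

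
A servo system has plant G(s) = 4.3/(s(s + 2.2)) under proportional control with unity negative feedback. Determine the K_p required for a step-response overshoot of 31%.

From %OS = 100·exp(−πζ/√(1−ζ²)) = 31%, ζ = −ln(0.31)/√(π²+ln²(0.31)) = 0.3493.
Characteristic equation s² + 2.2s + 4.3K_p = 0 gives ζ = 2.2/(2√(4.3K_p)).
Setting ζ = 0.3493: √(4.3K_p) = 2.2/(2·0.3493) = 3.149, so K_p = 9.916/4.3 = 2.31.

K_p = 2.31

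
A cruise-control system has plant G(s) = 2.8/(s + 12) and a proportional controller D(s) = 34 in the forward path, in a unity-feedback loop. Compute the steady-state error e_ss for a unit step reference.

0.112

The loop is type 0. Static position error constant K_pos = D(0)·G(0) = 34·0.2333 = 7.933.
Steady-state error to a unit step: e_ss = 1/(1+K_pos) = 1/8.933 = 0.112.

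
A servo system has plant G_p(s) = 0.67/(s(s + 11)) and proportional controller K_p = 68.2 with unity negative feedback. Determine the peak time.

From 1 + K_pG_p(s) = 0: s² + 11s + 45.69 = 0 ⇒ ω_n = 6.76, ζ = 0.8136.
Damped frequency ω_d = ω_n√(1−ζ²) = 3.93 rad/s, so peak time T_p = π/ω_d = 0.799 s.

T_p = 0.799 s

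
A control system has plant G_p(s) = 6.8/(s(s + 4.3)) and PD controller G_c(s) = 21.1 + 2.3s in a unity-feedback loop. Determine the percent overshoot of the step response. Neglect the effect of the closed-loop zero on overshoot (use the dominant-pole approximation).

0.894%

Forward path: (21.1 + 2.3s)·6.8/(s(s+4.3)). The closed-loop characteristic equation is s² + (4.3 + 6.8·2.3)s + 6.8·21.1 = 0.
That is s² + 19.94s + 143.5 = 0, so ω_n = 11.98 rad/s and ζ = 19.94/(2·11.98) = 0.8323.
%OS = 100·exp(−πζ/√(1−ζ²)) = 0.894%.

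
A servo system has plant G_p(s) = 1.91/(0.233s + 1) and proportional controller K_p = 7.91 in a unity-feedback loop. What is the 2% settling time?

T_s ≈ 0.0579 s

Closed loop: T(s) = K_p·G_p/(1+K_p·G_p) = 15.11/(0.233s + 1 + 15.11), with pole at s = −(1 + 15.11)/0.233 = −69.13.
τ = 1/69.13 = 0.01446 s, so 2% settling time ≈ 4τ = 0.0579 s.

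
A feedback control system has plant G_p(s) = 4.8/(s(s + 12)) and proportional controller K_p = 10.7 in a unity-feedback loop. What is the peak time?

T_p = 0.802 s

The closed-loop denominator s² + 12s + 51.36 gives ω_n = √51.36 = 7.167 and ζ = 12/(2ω_n) = 0.8372.
Damped frequency ω_d = ω_n√(1−ζ²) = 3.919 rad/s, so peak time T_p = π/ω_d = 0.802 s.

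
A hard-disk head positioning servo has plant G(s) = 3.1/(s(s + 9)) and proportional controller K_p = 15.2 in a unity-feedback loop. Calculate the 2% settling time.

The closed-loop denominator s² + 9s + 47.12 gives ω_n = √47.12 = 6.864 and ζ = 9/(2ω_n) = 0.6556.
2% settling time T_s ≈ 4/(ζω_n) = 4/4.5 = 0.889 s.

T_s ≈ 0.889 s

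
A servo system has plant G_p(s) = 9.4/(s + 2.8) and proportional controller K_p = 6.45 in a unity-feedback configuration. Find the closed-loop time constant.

τ = 0.0158 s

Closed-loop transfer function: T(s) = K_p·G_p(s)/(1 + K_p·G_p(s)) = 60.63/(s + 2.8 + 60.63) = 60.63/(s + 63.43).
Time constant τ = 1/63.43 = 0.0158 s.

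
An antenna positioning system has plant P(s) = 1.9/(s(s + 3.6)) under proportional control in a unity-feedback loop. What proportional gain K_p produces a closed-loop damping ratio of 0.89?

K_p = 2.15

Closed-loop characteristic equation: s² + 3.6s + K_p·1.9 = 0.
So ω_n = √(1.9K_p) and 2ζω_n = 3.6, giving ζ = 3.6/(2√(1.9K_p)).
Setting ζ = 0.89: √(1.9K_p) = 3.6/(2·0.89) = 2.022, so K_p = 4.09/1.9 = 2.15.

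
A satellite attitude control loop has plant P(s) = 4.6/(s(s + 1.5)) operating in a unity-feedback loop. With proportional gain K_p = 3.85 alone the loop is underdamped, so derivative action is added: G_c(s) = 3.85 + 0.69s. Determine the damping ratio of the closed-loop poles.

ζ = 0.555

Forward path: (3.85 + 0.69s)·4.6/(s(s+1.5)). The closed-loop characteristic equation is s² + (1.5 + 4.6·0.69)s + 4.6·3.85 = 0.
That is s² + 4.674s + 17.71 = 0, so ω_n = 4.208 rad/s and ζ = 4.674/(2·4.208) = 0.5553.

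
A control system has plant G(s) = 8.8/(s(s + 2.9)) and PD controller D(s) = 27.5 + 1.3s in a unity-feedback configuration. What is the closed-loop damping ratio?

Forward path: (27.5 + 1.3s)·8.8/(s(s+2.9)). The closed-loop characteristic equation is s² + (2.9 + 8.8·1.3)s + 8.8·27.5 = 0.
That is s² + 14.34s + 242 = 0, so ω_n = 15.56 rad/s and ζ = 14.34/(2·15.56) = 0.4609.

ζ = 0.461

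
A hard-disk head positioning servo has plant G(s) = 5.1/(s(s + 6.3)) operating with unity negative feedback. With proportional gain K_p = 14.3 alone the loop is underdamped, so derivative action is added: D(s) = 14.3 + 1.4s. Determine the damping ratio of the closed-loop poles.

Forward path: (14.3 + 1.4s)·5.1/(s(s+6.3)). The closed-loop characteristic equation is s² + (6.3 + 5.1·1.4)s + 5.1·14.3 = 0.
That is s² + 13.44s + 72.93 = 0, so ω_n = 8.54 rad/s and ζ = 13.44/(2·8.54) = 0.7869.

ζ = 0.787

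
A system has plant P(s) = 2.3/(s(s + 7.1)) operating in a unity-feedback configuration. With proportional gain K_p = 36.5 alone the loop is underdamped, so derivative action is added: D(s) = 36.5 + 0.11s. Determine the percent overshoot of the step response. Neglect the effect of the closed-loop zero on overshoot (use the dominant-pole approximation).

25.3%

Forward path: (36.5 + 0.11s)·2.3/(s(s+7.1)). The closed-loop characteristic equation is s² + (7.1 + 2.3·0.11)s + 2.3·36.5 = 0.
That is s² + 7.353s + 83.95 = 0, so ω_n = 9.162 rad/s and ζ = 7.353/(2·9.162) = 0.4013.
%OS = 100·exp(−πζ/√(1−ζ²)) = 25.3%.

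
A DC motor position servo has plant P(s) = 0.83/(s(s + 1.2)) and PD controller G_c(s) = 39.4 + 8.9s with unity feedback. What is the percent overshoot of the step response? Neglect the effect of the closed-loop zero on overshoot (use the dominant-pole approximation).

Forward path: (39.4 + 8.9s)·0.83/(s(s+1.2)). The closed-loop characteristic equation is s² + (1.2 + 0.83·8.9)s + 0.83·39.4 = 0.
That is s² + 8.587s + 32.7 = 0, so ω_n = 5.719 rad/s and ζ = 8.587/(2·5.719) = 0.7508.
%OS = 100·exp(−πζ/√(1−ζ²)) = 2.81%.

2.81%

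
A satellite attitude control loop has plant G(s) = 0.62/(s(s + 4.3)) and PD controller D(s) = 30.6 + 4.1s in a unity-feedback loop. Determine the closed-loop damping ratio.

ζ = 0.785

Forward path: (30.6 + 4.1s)·0.62/(s(s+4.3)). The closed-loop characteristic equation is s² + (4.3 + 0.62·4.1)s + 0.62·30.6 = 0.
That is s² + 6.842s + 18.97 = 0, so ω_n = 4.356 rad/s and ζ = 6.842/(2·4.356) = 0.7854.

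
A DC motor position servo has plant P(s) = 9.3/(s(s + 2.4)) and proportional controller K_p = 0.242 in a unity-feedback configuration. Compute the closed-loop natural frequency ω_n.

ω_n = 1.5 rad/s

With unity feedback the closed-loop characteristic equation is s² + 2.4s + 0.242·9.3 = s² + 2.4s + 2.251 = 0.
Matching s² + 2ζω_n s + ω_n²: ω_n = √2.251 = 1.5 rad/s and 2ζω_n = 2.4, so ζ = 2.4/(2·1.5) = 0.8.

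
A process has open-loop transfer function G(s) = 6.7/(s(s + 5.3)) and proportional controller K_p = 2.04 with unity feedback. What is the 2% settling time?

The closed-loop denominator s² + 5.3s + 13.67 gives ω_n = √13.67 = 3.697 and ζ = 5.3/(2ω_n) = 0.7168.
2% settling time T_s ≈ 4/(ζω_n) = 4/2.65 = 1.51 s.

T_s ≈ 1.51 s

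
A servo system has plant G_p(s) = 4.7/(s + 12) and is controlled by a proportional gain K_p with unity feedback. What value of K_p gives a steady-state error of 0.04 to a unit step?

The loop is type 0, so e_ss(step) = 1/(1 + K_pos) with K_pos = K_p·G_p(0).
G_p(0) = 0.3917. Require 1/(1 + K_p·0.3917) = 0.04, so 1 + 0.3917·K_p = 25.
K_p = (25 − 1)/0.3917 = 61.3.

K_p = 61.3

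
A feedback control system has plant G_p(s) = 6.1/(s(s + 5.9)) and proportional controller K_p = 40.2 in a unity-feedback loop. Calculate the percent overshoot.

From 1 + K_pG_p(s) = 0: s² + 5.9s + 245.2 = 0 ⇒ ω_n = 15.66, ζ = 0.1884.
%OS = 100·exp(−πζ/√(1−ζ²)) = 100·exp(−π·0.1884/√0.9645) = 54.7%.

54.7%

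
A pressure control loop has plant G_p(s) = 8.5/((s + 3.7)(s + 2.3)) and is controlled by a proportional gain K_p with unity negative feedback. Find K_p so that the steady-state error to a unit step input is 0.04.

K_p = 24

For a type-0 loop with proportional control, e_ss = 1/(1 + K_p·G_p(0)).
G_p(0) = 0.9988. Require 1/(1 + K_p·0.9988) = 0.04, so 1 + 0.9988·K_p = 25.
K_p = (25 − 1)/0.9988 = 24.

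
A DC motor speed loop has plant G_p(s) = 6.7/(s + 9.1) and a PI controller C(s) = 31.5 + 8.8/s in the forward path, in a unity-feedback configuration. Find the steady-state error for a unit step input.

The open loop C(s)G_p(s) has a pole at the origin (type 1), so the static position error constant is infinite and e_ss = 1/(1+∞) = 0.

0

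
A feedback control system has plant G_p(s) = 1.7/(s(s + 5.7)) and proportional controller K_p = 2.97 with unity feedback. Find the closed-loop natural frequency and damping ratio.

With unity feedback the closed-loop characteristic equation is s² + 5.7s + 2.97·1.7 = s² + 5.7s + 5.049 = 0.
So ω_n² = 5.049 ⇒ ω_n = 2.247 rad/s, and ζ = 5.7/(2ω_n) = 1.27.

ω_n = 2.25 rad/s, ζ = 1.27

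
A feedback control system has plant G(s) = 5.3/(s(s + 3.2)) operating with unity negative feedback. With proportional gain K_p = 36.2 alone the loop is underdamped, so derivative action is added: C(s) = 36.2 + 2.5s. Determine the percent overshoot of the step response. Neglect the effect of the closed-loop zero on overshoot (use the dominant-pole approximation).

9.84%

Forward path: (36.2 + 2.5s)·5.3/(s(s+3.2)). The closed-loop characteristic equation is s² + (3.2 + 5.3·2.5)s + 5.3·36.2 = 0.
That is s² + 16.45s + 191.9 = 0, so ω_n = 13.85 rad/s and ζ = 16.45/(2·13.85) = 0.5938.
%OS = 100·exp(−πζ/√(1−ζ²)) = 9.84%.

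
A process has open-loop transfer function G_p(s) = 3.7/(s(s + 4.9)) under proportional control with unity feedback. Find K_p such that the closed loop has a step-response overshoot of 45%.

From %OS = 100·exp(−πζ/√(1−ζ²)) = 45%, ζ = −ln(0.45)/√(π²+ln²(0.45)) = 0.2463.
Characteristic equation s² + 4.9s + 3.7K_p = 0 gives ζ = 4.9/(2√(3.7K_p)).
Setting ζ = 0.2463: √(3.7K_p) = 4.9/(2·0.2463) = 9.946, so K_p = 98.91/3.7 = 26.7.

K_p = 26.7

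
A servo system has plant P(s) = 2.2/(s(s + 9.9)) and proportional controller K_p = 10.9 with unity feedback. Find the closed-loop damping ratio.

1 + K_p·P(s) = 0 gives s² + 9.9s + 23.98 = 0.
Matching s² + 2ζω_n s + ω_n²: ω_n = √23.98 = 4.897 rad/s and 2ζω_n = 9.9, so ζ = 9.9/(2·4.897) = 1.01.

ζ = 1.01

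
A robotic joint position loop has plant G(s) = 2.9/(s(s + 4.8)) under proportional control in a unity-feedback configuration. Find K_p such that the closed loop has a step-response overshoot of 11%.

From %OS = 100·exp(−πζ/√(1−ζ²)) = 11%, ζ = −ln(0.11)/√(π²+ln²(0.11)) = 0.5749.
Characteristic equation s² + 4.8s + 2.9K_p = 0 gives ζ = 4.8/(2√(2.9K_p)).
Setting ζ = 0.5749: √(2.9K_p) = 4.8/(2·0.5749) = 4.175, so K_p = 17.43/2.9 = 6.01.

K_p = 6.01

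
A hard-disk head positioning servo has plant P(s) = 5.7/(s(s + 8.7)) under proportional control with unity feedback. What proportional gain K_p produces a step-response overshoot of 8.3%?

From %OS = 100·exp(−πζ/√(1−ζ²)) = 8.3%, ζ = −ln(0.083)/√(π²+ln²(0.083)) = 0.621.
Characteristic equation s² + 8.7s + 5.7K_p = 0 gives ζ = 8.7/(2√(5.7K_p)).
Setting ζ = 0.621: √(5.7K_p) = 8.7/(2·0.621) = 7.005, so K_p = 49.07/5.7 = 8.61.

K_p = 8.61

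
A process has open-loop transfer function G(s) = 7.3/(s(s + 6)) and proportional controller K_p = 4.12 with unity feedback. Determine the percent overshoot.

The closed-loop denominator s² + 6s + 30.08 gives ω_n = √30.08 = 5.484 and ζ = 6/(2ω_n) = 0.547.
%OS = 100·exp(−πζ/√(1−ζ²)) = 100·exp(−π·0.547/√0.7008) = 12.8%.

12.8%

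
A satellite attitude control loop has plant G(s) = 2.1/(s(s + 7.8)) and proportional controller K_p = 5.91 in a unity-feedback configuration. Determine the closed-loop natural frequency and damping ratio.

The closed-loop denominator is s(s+7.8) + 5.91·2.1 = s² + 7.8s + 12.41.
Matching s² + 2ζω_n s + ω_n²: ω_n = √12.41 = 3.523 rad/s and 2ζω_n = 7.8, so ζ = 7.8/(2·3.523) = 1.11.

ω_n = 3.52 rad/s, ζ = 1.11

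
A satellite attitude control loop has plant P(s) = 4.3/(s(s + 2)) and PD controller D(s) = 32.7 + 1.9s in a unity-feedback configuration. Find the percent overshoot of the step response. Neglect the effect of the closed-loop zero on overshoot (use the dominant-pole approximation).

22.5%

Forward path: (32.7 + 1.9s)·4.3/(s(s+2)). The closed-loop characteristic equation is s² + (2 + 4.3·1.9)s + 4.3·32.7 = 0.
That is s² + 10.17s + 140.6 = 0, so ω_n = 11.86 rad/s and ζ = 10.17/(2·11.86) = 0.4288.
%OS = 100·exp(−πζ/√(1−ζ²)) = 22.5%.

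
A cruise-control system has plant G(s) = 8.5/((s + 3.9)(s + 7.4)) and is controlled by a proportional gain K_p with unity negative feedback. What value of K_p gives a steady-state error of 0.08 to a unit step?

K_p = 39

Steady-state error for a unit step on this type-0 loop is 1/(1 + K_p·G(0)).
G(0) = 0.2945. Require 1/(1 + K_p·0.2945) = 0.08, so 1 + 0.2945·K_p = 12.5.
K_p = (12.5 − 1)/0.2945 = 39.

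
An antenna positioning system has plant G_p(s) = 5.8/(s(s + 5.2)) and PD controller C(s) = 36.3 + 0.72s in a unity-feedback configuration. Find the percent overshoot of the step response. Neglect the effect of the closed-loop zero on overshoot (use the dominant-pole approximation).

34.2%

Forward path: (36.3 + 0.72s)·5.8/(s(s+5.2)). The closed-loop characteristic equation is s² + (5.2 + 5.8·0.72)s + 5.8·36.3 = 0.
That is s² + 9.376s + 210.5 = 0, so ω_n = 14.51 rad/s and ζ = 9.376/(2·14.51) = 0.3231.
%OS = 100·exp(−πζ/√(1−ζ²)) = 34.2%.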